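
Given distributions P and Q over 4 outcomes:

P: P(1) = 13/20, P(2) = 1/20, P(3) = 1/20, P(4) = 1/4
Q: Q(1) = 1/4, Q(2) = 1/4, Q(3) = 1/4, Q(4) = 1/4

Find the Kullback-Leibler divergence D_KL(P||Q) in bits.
0.6638 bits

D_KL(P||Q) = Σ P(x) log₂(P(x)/Q(x))

Computing term by term:
  P(1)·log₂(P(1)/Q(1)) = (13/20)·log₂((13/20)/(1/4)) = 0.89603
  P(2)·log₂(P(2)/Q(2)) = (1/20)·log₂((1/20)/(1/4)) = -0.11610
  P(3)·log₂(P(3)/Q(3)) = (1/20)·log₂((1/20)/(1/4)) = -0.11610
  P(4)·log₂(P(4)/Q(4)) = (1/4)·log₂((1/4)/(1/4)) = 0.00000

D_KL(P||Q) = 0.89603 - 0.11610 - 0.11610 + 0.00000 = 0.66383 ≈ 0.6638 bits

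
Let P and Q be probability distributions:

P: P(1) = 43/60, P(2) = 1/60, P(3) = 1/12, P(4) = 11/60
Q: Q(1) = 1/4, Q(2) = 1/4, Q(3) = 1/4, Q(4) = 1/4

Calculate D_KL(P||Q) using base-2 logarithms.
0.8097 bits

D_KL(P||Q) = Σ P(x) log₂(P(x)/Q(x))

Computing term by term:
  P(1)·log₂(P(1)/Q(1)) = (43/60)·log₂((43/60)/(1/4)) = 1.08888
  P(2)·log₂(P(2)/Q(2)) = (1/60)·log₂((1/60)/(1/4)) = -0.06511
  P(3)·log₂(P(3)/Q(3)) = (1/12)·log₂((1/12)/(1/4)) = -0.13208
  P(4)·log₂(P(4)/Q(4)) = (11/60)·log₂((11/60)/(1/4)) = -0.08203

D_KL(P||Q) = 1.08888 - 0.06511 - 0.13208 - 0.08203 = 0.80966 ≈ 0.8097 bits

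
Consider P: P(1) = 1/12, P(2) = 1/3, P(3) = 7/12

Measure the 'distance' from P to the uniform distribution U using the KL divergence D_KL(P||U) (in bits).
0.3043 bits

U(i) = 1/3 for all i

D_KL(P||U) = Σ P(x) log₂(P(x) / (1/3))
           = Σ P(x) log₂(P(x)) + log₂(3)
           = log₂(3) - H(P)

H(P) = -Σ P(x) log₂(P(x)):
  -P(1)·log₂(P(1)) = -(1/12)·log₂(1/12) = 0.29875
  -P(2)·log₂(P(2)) = -(1/3)·log₂(1/3) = 0.52832
  -P(3)·log₂(P(3)) = -(7/12)·log₂(7/12) = 0.45360
H(P) = 0.29875 + 0.52832 + 0.45360 = 1.28067 bits

log₂(3) = 1.58496 bits

D_KL(P||U) = 1.58496 - 1.28067 = 0.30429 ≈ 0.3043 bits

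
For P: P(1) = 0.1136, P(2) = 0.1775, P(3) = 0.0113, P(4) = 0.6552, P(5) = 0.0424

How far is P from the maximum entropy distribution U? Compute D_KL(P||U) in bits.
0.8567 bits

U(i) = 1/5 for all i

D_KL(P||U) = Σ P(x) log₂(P(x) / (1/5))
           = Σ P(x) log₂(P(x)) + log₂(5)
           = log₂(5) - H(P)

H(P) = -Σ P(x) log₂(P(x)):
  -P(1)·log₂(P(1)) = -(0.1136)·log₂(0.1136) = 0.35647
  -P(2)·log₂(P(2)) = -(0.1775)·log₂(0.1775) = 0.44270
  -P(3)·log₂(P(3)) = -(0.0113)·log₂(0.0113) = 0.07308
  -P(4)·log₂(P(4)) = -(0.6552)·log₂(0.6552) = 0.39967
  -P(5)·log₂(P(5)) = -(0.0424)·log₂(0.0424) = 0.19334
H(P) = 0.35647 + 0.44270 + 0.07308 + 0.39967 + 0.19334 = 1.46526 bits

log₂(5) = 2.32193 bits

D_KL(P||U) = 2.32193 - 1.46526 = 0.85667 ≈ 0.8567 bits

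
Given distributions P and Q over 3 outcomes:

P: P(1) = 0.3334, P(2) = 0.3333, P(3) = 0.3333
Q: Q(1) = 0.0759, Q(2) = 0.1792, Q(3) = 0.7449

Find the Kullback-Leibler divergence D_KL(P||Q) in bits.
0.6235 bits

D_KL(P||Q) = Σ P(x) log₂(P(x)/Q(x))

Computing term by term:
  P(1)·log₂(P(1)/Q(1)) = 0.3334·log₂(0.3334/0.0759) = 0.71184
  P(2)·log₂(P(2)/Q(2)) = 0.3333·log₂(0.3333/0.1792) = 0.29839
  P(3)·log₂(P(3)/Q(3)) = 0.3333·log₂(0.3333/0.7449) = -0.38670

D_KL(P||Q) = 0.71184 + 0.29839 - 0.38670 = 0.62353 ≈ 0.6235 bits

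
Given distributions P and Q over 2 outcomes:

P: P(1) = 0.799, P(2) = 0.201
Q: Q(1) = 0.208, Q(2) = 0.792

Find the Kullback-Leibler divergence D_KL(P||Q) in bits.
1.1537 bits

D_KL(P||Q) = Σ P(x) log₂(P(x)/Q(x))

Computing term by term:
  P(1)·log₂(P(1)/Q(1)) = 0.799·log₂(0.799/0.208) = 1.55135
  P(2)·log₂(P(2)/Q(2)) = 0.201·log₂(0.201/0.792) = -0.39764

D_KL(P||Q) = 1.55135 - 0.39764 = 1.15371 ≈ 1.1537 bits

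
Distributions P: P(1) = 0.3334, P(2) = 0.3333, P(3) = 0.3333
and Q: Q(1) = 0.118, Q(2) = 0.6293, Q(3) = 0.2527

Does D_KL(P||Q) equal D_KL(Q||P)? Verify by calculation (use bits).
D_KL(P||Q) = 0.3271 bits, D_KL(Q||P) = 0.2993 bits. No — D_KL(P||Q) ≠ D_KL(Q||P) for this pair.

D_KL(P||Q) = Σ P(x) log₂(P(x)/Q(x))

Computing term by term:
  P(1)·log₂(P(1)/Q(1)) = 0.3334·log₂(0.3334/0.118) = 0.49959
  P(2)·log₂(P(2)/Q(2)) = 0.3333·log₂(0.3333/0.6293) = -0.30561
  P(3)·log₂(P(3)/Q(3)) = 0.3333·log₂(0.3333/0.2527) = 0.13312

D_KL(P||Q) = 0.49959 - 0.30561 + 0.13312 = 0.32710 ≈ 0.3271 bits

D_KL(Q||P) = Σ Q(x) log₂(Q(x)/P(x))

Computing term by term:
  Q(1)·log₂(Q(1)/P(1)) = 0.118·log₂(0.118/0.3334) = -0.17682
  Q(2)·log₂(Q(2)/P(2)) = 0.6293·log₂(0.6293/0.3333) = 0.57702
  Q(3)·log₂(Q(3)/P(3)) = 0.2527·log₂(0.2527/0.3333) = -0.10093

D_KL(Q||P) = -0.17682 + 0.57702 - 0.10093 = 0.29927 ≈ 0.2993 bits

These are NOT equal (difference: 0.0278 bits). KL divergence is asymmetric: D_KL(P||Q) ≠ D_KL(Q||P) in general.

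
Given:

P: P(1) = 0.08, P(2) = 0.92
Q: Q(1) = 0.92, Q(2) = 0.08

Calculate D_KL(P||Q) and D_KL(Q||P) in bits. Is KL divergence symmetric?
D_KL(P||Q) = 2.9598 bits, D_KL(Q||P) = 2.9598 bits. The two values coincide for this particular pair, but no — KL divergence is not symmetric in general.

D_KL(P||Q) = Σ P(x) log₂(P(x)/Q(x))

Computing term by term:
  P(1)·log₂(P(1)/Q(1)) = 0.08·log₂(0.08/0.92) = -0.28188
  P(2)·log₂(P(2)/Q(2)) = 0.92·log₂(0.92/0.08) = 3.24168

D_KL(P||Q) = -0.28188 + 3.24168 = 2.95980 ≈ 2.9598 bits

D_KL(Q||P) = Σ Q(x) log₂(Q(x)/P(x))

Computing term by term:
  Q(1)·log₂(Q(1)/P(1)) = 0.92·log₂(0.92/0.08) = 3.24168
  Q(2)·log₂(Q(2)/P(2)) = 0.08·log₂(0.08/0.92) = -0.28188

D_KL(Q||P) = 3.24168 - 0.28188 = 2.95980 ≈ 2.9598 bits

These ARE equal here. Q is P with outcomes relabeled (Q(1) = P(2), Q(2) = P(1)) by a relabeling that is its own inverse, so the two sums contain exactly the same terms in a different order. This is a special case — KL divergence is not symmetric in general: D_KL(P||Q) ≠ D_KL(Q||P) for most P, Q.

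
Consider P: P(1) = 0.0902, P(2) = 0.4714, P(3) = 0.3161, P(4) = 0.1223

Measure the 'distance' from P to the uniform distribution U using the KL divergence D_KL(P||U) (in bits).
0.2795 bits

U(i) = 1/4 for all i

D_KL(P||U) = Σ P(x) log₂(P(x) / (1/4))
           = Σ P(x) log₂(P(x)) + log₂(4)
           = log₂(4) - H(P)

H(P) = -Σ P(x) log₂(P(x)):
  -P(1)·log₂(P(1)) = -(0.0902)·log₂(0.0902) = 0.31306
  -P(2)·log₂(P(2)) = -(0.4714)·log₂(0.4714) = 0.51146
  -P(3)·log₂(P(3)) = -(0.3161)·log₂(0.3161) = 0.52522
  -P(4)·log₂(P(4)) = -(0.1223)·log₂(0.1223) = 0.37075
H(P) = 0.31306 + 0.51146 + 0.52522 + 0.37075 = 1.72049 bits

log₂(4) = 2.00000 bits

D_KL(P||U) = 2.00000 - 1.72049 = 0.27951 ≈ 0.2795 bits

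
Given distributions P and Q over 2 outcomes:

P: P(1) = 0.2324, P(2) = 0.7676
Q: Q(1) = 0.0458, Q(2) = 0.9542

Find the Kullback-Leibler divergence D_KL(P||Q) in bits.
0.3036 bits

D_KL(P||Q) = Σ P(x) log₂(P(x)/Q(x))

Computing term by term:
  P(1)·log₂(P(1)/Q(1)) = 0.2324·log₂(0.2324/0.0458) = 0.54456
  P(2)·log₂(P(2)/Q(2)) = 0.7676·log₂(0.7676/0.9542) = -0.24098

D_KL(P||Q) = 0.54456 - 0.24098 = 0.30358 ≈ 0.3036 bits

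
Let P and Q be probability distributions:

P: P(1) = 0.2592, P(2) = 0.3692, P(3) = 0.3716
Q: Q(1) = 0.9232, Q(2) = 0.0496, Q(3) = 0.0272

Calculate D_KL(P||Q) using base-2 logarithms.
1.9959 bits

D_KL(P||Q) = Σ P(x) log₂(P(x)/Q(x))

Computing term by term:
  P(1)·log₂(P(1)/Q(1)) = 0.2592·log₂(0.2592/0.9232) = -0.47500
  P(2)·log₂(P(2)/Q(2)) = 0.3692·log₂(0.3692/0.0496) = 1.06920
  P(3)·log₂(P(3)/Q(3)) = 0.3716·log₂(0.3716/0.0272) = 1.40170

D_KL(P||Q) = -0.47500 + 1.06920 + 1.40170 = 1.99590 ≈ 1.9959 bits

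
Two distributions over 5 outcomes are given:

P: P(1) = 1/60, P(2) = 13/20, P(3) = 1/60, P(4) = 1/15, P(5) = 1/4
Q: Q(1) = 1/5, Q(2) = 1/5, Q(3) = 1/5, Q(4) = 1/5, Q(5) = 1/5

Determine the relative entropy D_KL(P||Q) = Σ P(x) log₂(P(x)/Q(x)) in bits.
0.9606 bits

D_KL(P||Q) = Σ P(x) log₂(P(x)/Q(x))

Computing term by term:
  P(1)·log₂(P(1)/Q(1)) = (1/60)·log₂((1/60)/(1/5)) = -0.05975
  P(2)·log₂(P(2)/Q(2)) = (13/20)·log₂((13/20)/(1/5)) = 1.10529
  P(3)·log₂(P(3)/Q(3)) = (1/60)·log₂((1/60)/(1/5)) = -0.05975
  P(4)·log₂(P(4)/Q(4)) = (1/15)·log₂((1/15)/(1/5)) = -0.10566
  P(5)·log₂(P(5)/Q(5)) = (1/4)·log₂((1/4)/(1/5)) = 0.08048

D_KL(P||Q) = -0.05975 + 1.10529 - 0.05975 - 0.10566 + 0.08048 = 0.96061 ≈ 0.9606 bits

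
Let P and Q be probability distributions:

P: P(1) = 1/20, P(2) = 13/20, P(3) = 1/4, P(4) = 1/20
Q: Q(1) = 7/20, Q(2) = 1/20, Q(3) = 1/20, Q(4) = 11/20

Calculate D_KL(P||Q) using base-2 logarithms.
2.6724 bits

D_KL(P||Q) = Σ P(x) log₂(P(x)/Q(x))

Computing term by term:
  P(1)·log₂(P(1)/Q(1)) = (1/20)·log₂((1/20)/(7/20)) = -0.14037
  P(2)·log₂(P(2)/Q(2)) = (13/20)·log₂((13/20)/(1/20)) = 2.40529
  P(3)·log₂(P(3)/Q(3)) = (1/4)·log₂((1/4)/(1/20)) = 0.58048
  P(4)·log₂(P(4)/Q(4)) = (1/20)·log₂((1/20)/(11/20)) = -0.17297

D_KL(P||Q) = -0.14037 + 2.40529 + 0.58048 - 0.17297 = 2.67243 ≈ 2.6724 bits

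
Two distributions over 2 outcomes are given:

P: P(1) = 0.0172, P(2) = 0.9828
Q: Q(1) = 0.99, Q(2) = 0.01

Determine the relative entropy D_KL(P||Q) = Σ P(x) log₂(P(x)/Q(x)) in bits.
6.4044 bits

D_KL(P||Q) = Σ P(x) log₂(P(x)/Q(x))

Computing term by term:
  P(1)·log₂(P(1)/Q(1)) = 0.0172·log₂(0.0172/0.99) = -0.10057
  P(2)·log₂(P(2)/Q(2)) = 0.9828·log₂(0.9828/0.01) = 6.50498

D_KL(P||Q) = -0.10057 + 6.50498 = 6.40441 ≈ 6.4044 bits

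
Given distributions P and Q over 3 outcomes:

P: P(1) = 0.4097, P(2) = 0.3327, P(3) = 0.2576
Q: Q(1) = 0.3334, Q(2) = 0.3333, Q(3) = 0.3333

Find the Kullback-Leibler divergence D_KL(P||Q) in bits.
0.0252 bits

D_KL(P||Q) = Σ P(x) log₂(P(x)/Q(x))

Computing term by term:
  P(1)·log₂(P(1)/Q(1)) = 0.4097·log₂(0.4097/0.3334) = 0.12181
  P(2)·log₂(P(2)/Q(2)) = 0.3327·log₂(0.3327/0.3333) = -0.00086
  P(3)·log₂(P(3)/Q(3)) = 0.2576·log₂(0.2576/0.3333) = -0.09575

D_KL(P||Q) = 0.12181 - 0.00086 - 0.09575 = 0.02520 ≈ 0.0252 bits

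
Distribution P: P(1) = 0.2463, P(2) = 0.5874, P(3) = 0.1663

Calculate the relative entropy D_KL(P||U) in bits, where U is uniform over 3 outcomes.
0.2058 bits

U(i) = 1/3 for all i

D_KL(P||U) = Σ P(x) log₂(P(x) / (1/3))
           = Σ P(x) log₂(P(x)) + log₂(3)
           = log₂(3) - H(P)

H(P) = -Σ P(x) log₂(P(x)):
  -P(1)·log₂(P(1)) = -(0.2463)·log₂(0.2463) = 0.49790
  -P(2)·log₂(P(2)) = -(0.5874)·log₂(0.5874) = 0.45088
  -P(3)·log₂(P(3)) = -(0.1663)·log₂(0.1663) = 0.43041
H(P) = 0.49790 + 0.45088 + 0.43041 = 1.37919 bits

log₂(3) = 1.58496 bits

D_KL(P||U) = 1.58496 - 1.37919 = 0.20577 ≈ 0.2058 bits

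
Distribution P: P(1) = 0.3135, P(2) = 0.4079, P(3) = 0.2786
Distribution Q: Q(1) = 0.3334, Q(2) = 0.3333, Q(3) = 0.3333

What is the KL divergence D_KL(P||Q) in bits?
0.0190 bits

D_KL(P||Q) = Σ P(x) log₂(P(x)/Q(x))

Computing term by term:
  P(1)·log₂(P(1)/Q(1)) = 0.3135·log₂(0.3135/0.3334) = -0.02784
  P(2)·log₂(P(2)/Q(2)) = 0.4079·log₂(0.4079/0.3333) = 0.11886
  P(3)·log₂(P(3)/Q(3)) = 0.2786·log₂(0.2786/0.3333) = -0.07205

D_KL(P||Q) = -0.02784 + 0.11886 - 0.07205 = 0.01897 ≈ 0.0190 bits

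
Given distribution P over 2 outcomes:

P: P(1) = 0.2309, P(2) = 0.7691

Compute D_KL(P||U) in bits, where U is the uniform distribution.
0.2204 bits

U(i) = 1/2 for all i

D_KL(P||U) = Σ P(x) log₂(P(x) / (1/2))
           = Σ P(x) log₂(P(x)) + log₂(2)
           = log₂(2) - H(P)

H(P) = -Σ P(x) log₂(P(x)):
  -P(1)·log₂(P(1)) = -(0.2309)·log₂(0.2309) = 0.48827
  -P(2)·log₂(P(2)) = -(0.7691)·log₂(0.7691) = 0.29130
H(P) = 0.48827 + 0.29130 = 0.77957 bits

log₂(2) = 1.00000 bits

D_KL(P||U) = 1.00000 - 0.77957 = 0.22043 ≈ 0.2204 bits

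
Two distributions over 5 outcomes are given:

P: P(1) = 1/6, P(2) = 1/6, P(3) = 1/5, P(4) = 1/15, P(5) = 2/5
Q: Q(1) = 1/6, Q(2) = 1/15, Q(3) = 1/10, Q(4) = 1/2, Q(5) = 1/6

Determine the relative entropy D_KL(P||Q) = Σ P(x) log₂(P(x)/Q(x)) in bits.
0.7317 bits

D_KL(P||Q) = Σ P(x) log₂(P(x)/Q(x))

Computing term by term:
  P(1)·log₂(P(1)/Q(1)) = (1/6)·log₂((1/6)/(1/6)) = 0.00000
  P(2)·log₂(P(2)/Q(2)) = (1/6)·log₂((1/6)/(1/15)) = 0.22032
  P(3)·log₂(P(3)/Q(3)) = (1/5)·log₂((1/5)/(1/10)) = 0.20000
  P(4)·log₂(P(4)/Q(4)) = (1/15)·log₂((1/15)/(1/2)) = -0.19379
  P(5)·log₂(P(5)/Q(5)) = (2/5)·log₂((2/5)/(1/6)) = 0.50521

D_KL(P||Q) = 0.00000 + 0.22032 + 0.20000 - 0.19379 + 0.50521 = 0.73174 ≈ 0.7317 bits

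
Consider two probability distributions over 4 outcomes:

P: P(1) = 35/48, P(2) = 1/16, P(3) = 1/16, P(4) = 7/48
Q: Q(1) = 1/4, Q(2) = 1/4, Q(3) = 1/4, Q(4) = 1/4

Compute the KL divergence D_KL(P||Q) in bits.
0.7627 bits

D_KL(P||Q) = Σ P(x) log₂(P(x)/Q(x))

Computing term by term:
  P(1)·log₂(P(1)/Q(1)) = (35/48)·log₂((35/48)/(1/4)) = 1.12607
  P(2)·log₂(P(2)/Q(2)) = (1/16)·log₂((1/16)/(1/4)) = -0.12500
  P(3)·log₂(P(3)/Q(3)) = (1/16)·log₂((1/16)/(1/4)) = -0.12500
  P(4)·log₂(P(4)/Q(4)) = (7/48)·log₂((7/48)/(1/4)) = -0.11340

D_KL(P||Q) = 1.12607 - 0.12500 - 0.12500 - 0.11340 = 0.76267 ≈ 0.7627 bits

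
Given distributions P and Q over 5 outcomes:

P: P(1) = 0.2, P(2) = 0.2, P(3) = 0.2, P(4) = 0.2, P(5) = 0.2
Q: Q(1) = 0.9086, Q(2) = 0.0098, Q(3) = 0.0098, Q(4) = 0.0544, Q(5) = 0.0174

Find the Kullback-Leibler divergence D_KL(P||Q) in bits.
2.3839 bits

D_KL(P||Q) = Σ P(x) log₂(P(x)/Q(x))

Computing term by term:
  P(1)·log₂(P(1)/Q(1)) = 0.2·log₂(0.2/0.9086) = -0.43673
  P(2)·log₂(P(2)/Q(2)) = 0.2·log₂(0.2/0.0098) = 0.87021
  P(3)·log₂(P(3)/Q(3)) = 0.2·log₂(0.2/0.0098) = 0.87021
  P(4)·log₂(P(4)/Q(4)) = 0.2·log₂(0.2/0.0544) = 0.37566
  P(5)·log₂(P(5)/Q(5)) = 0.2·log₂(0.2/0.0174) = 0.70457

D_KL(P||Q) = -0.43673 + 0.87021 + 0.87021 + 0.37566 + 0.70457 = 2.38392 ≈ 2.3839 bits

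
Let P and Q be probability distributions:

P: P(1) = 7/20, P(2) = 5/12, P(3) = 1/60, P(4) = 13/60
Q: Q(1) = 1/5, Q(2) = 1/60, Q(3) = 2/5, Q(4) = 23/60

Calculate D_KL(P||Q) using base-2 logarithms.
1.9628 bits

D_KL(P||Q) = Σ P(x) log₂(P(x)/Q(x))

Computing term by term:
  P(1)·log₂(P(1)/Q(1)) = (7/20)·log₂((7/20)/(1/5)) = 0.28257
  P(2)·log₂(P(2)/Q(2)) = (5/12)·log₂((5/12)/(1/60)) = 1.93494
  P(3)·log₂(P(3)/Q(3)) = (1/60)·log₂((1/60)/(2/5)) = -0.07642
  P(4)·log₂(P(4)/Q(4)) = (13/60)·log₂((13/60)/(23/60)) = -0.17834

D_KL(P||Q) = 0.28257 + 1.93494 - 0.07642 - 0.17834 = 1.96275 ≈ 1.9628 bits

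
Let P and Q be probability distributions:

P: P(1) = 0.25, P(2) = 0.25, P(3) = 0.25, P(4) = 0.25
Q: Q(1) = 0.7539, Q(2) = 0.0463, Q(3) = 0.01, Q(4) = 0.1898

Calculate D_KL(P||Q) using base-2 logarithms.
1.4704 bits

D_KL(P||Q) = Σ P(x) log₂(P(x)/Q(x))

Computing term by term:
  P(1)·log₂(P(1)/Q(1)) = 0.25·log₂(0.25/0.7539) = -0.39811
  P(2)·log₂(P(2)/Q(2)) = 0.25·log₂(0.25/0.0463) = 0.60821
  P(3)·log₂(P(3)/Q(3)) = 0.25·log₂(0.25/0.01) = 1.16096
  P(4)·log₂(P(4)/Q(4)) = 0.25·log₂(0.25/0.1898) = 0.09936

D_KL(P||Q) = -0.39811 + 0.60821 + 1.16096 + 0.09936 = 1.47042 ≈ 1.4704 bits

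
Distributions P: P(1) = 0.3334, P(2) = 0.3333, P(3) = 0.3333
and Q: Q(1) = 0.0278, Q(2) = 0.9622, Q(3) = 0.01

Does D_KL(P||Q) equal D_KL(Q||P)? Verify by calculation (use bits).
D_KL(P||Q) = 2.3712 bits, D_KL(Q||P) = 1.3215 bits. No — D_KL(P||Q) ≠ D_KL(Q||P) for this pair.

D_KL(P||Q) = Σ P(x) log₂(P(x)/Q(x))

Computing term by term:
  P(1)·log₂(P(1)/Q(1)) = 0.3334·log₂(0.3334/0.0278) = 1.19494
  P(2)·log₂(P(2)/Q(2)) = 0.3333·log₂(0.3333/0.9622) = -0.50979
  P(3)·log₂(P(3)/Q(3)) = 0.3333·log₂(0.3333/0.01) = 1.68608

D_KL(P||Q) = 1.19494 - 0.50979 + 1.68608 = 2.37123 ≈ 2.3712 bits

D_KL(Q||P) = Σ Q(x) log₂(Q(x)/P(x))

Computing term by term:
  Q(1)·log₂(Q(1)/P(1)) = 0.0278·log₂(0.0278/0.3334) = -0.09964
  Q(2)·log₂(Q(2)/P(2)) = 0.9622·log₂(0.9622/0.3333) = 1.47170
  Q(3)·log₂(Q(3)/P(3)) = 0.01·log₂(0.01/0.3333) = -0.05059

D_KL(Q||P) = -0.09964 + 1.47170 - 0.05059 = 1.32147 ≈ 1.3215 bits

These are NOT equal (difference: 1.0497 bits). KL divergence is asymmetric: D_KL(P||Q) ≠ D_KL(Q||P) in general.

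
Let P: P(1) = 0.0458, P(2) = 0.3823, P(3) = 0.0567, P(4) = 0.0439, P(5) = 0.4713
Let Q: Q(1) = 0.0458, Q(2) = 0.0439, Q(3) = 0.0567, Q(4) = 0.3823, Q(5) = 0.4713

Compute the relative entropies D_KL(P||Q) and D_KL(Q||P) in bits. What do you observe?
D_KL(P||Q) = 1.0566 bits, D_KL(Q||P) = 1.0566 bits. The two directions give the same value here, because Q is a self-inverse relabeling of P; in general KL divergence is asymmetric.

D_KL(P||Q) = Σ P(x) log₂(P(x)/Q(x))

Computing term by term:
  P(1)·log₂(P(1)/Q(1)) = 0.0458·log₂(0.0458/0.0458) = 0.00000
  P(2)·log₂(P(2)/Q(2)) = 0.3823·log₂(0.3823/0.0439) = 1.19370
  P(3)·log₂(P(3)/Q(3)) = 0.0567·log₂(0.0567/0.0567) = 0.00000
  P(4)·log₂(P(4)/Q(4)) = 0.0439·log₂(0.0439/0.3823) = -0.13707
  P(5)·log₂(P(5)/Q(5)) = 0.4713·log₂(0.4713/0.4713) = 0.00000

D_KL(P||Q) = 0.00000 + 1.19370 + 0.00000 - 0.13707 + 0.00000 = 1.05663 ≈ 1.0566 bits

D_KL(Q||P) = Σ Q(x) log₂(Q(x)/P(x))

Computing term by term:
  Q(1)·log₂(Q(1)/P(1)) = 0.0458·log₂(0.0458/0.0458) = 0.00000
  Q(2)·log₂(Q(2)/P(2)) = 0.0439·log₂(0.0439/0.3823) = -0.13707
  Q(3)·log₂(Q(3)/P(3)) = 0.0567·log₂(0.0567/0.0567) = 0.00000
  Q(4)·log₂(Q(4)/P(4)) = 0.3823·log₂(0.3823/0.0439) = 1.19370
  Q(5)·log₂(Q(5)/P(5)) = 0.4713·log₂(0.4713/0.4713) = 0.00000

D_KL(Q||P) = 0.00000 - 0.13707 + 0.00000 + 1.19370 + 0.00000 = 1.05663 ≈ 1.0566 bits

These ARE equal here. Q is P with outcomes relabeled (Q(2) = P(4), Q(4) = P(2)) by a relabeling that is its own inverse, so the two sums contain exactly the same terms in a different order. This is a special case — KL divergence is not symmetric in general: D_KL(P||Q) ≠ D_KL(Q||P) for most P, Q.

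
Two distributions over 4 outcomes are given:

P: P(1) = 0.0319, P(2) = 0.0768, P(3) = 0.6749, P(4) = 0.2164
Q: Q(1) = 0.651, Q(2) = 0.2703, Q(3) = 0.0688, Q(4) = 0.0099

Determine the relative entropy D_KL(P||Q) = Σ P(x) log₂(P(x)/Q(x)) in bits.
2.9080 bits

D_KL(P||Q) = Σ P(x) log₂(P(x)/Q(x))

Computing term by term:
  P(1)·log₂(P(1)/Q(1)) = 0.0319·log₂(0.0319/0.651) = -0.13880
  P(2)·log₂(P(2)/Q(2)) = 0.0768·log₂(0.0768/0.2703) = -0.13942
  P(3)·log₂(P(3)/Q(3)) = 0.6749·log₂(0.6749/0.0688) = 2.22325
  P(4)·log₂(P(4)/Q(4)) = 0.2164·log₂(0.2164/0.0099) = 0.96301

D_KL(P||Q) = -0.13880 - 0.13942 + 2.22325 + 0.96301 = 2.90804 ≈ 2.9080 bits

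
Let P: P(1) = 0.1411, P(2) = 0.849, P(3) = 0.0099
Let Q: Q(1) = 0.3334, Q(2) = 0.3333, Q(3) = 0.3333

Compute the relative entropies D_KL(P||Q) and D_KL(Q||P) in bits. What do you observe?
D_KL(P||Q) = 0.9200 bits, D_KL(Q||P) = 1.6549 bits. The two directions give different values (D_KL(Q||P) exceeds D_KL(P||Q) by 0.7349 bits): KL divergence is asymmetric.

D_KL(P||Q) = Σ P(x) log₂(P(x)/Q(x))

Computing term by term:
  P(1)·log₂(P(1)/Q(1)) = 0.1411·log₂(0.1411/0.3334) = -0.17504
  P(2)·log₂(P(2)/Q(2)) = 0.849·log₂(0.849/0.3333) = 1.14525
  P(3)·log₂(P(3)/Q(3)) = 0.0099·log₂(0.0099/0.3333) = -0.05023

D_KL(P||Q) = -0.17504 + 1.14525 - 0.05023 = 0.91998 ≈ 0.9200 bits

D_KL(Q||P) = Σ Q(x) log₂(Q(x)/P(x))

Computing term by term:
  Q(1)·log₂(Q(1)/P(1)) = 0.3334·log₂(0.3334/0.1411) = 0.41359
  Q(2)·log₂(Q(2)/P(2)) = 0.3333·log₂(0.3333/0.849) = -0.44960
  Q(3)·log₂(Q(3)/P(3)) = 0.3333·log₂(0.3333/0.0099) = 1.69091

D_KL(Q||P) = 0.41359 - 0.44960 + 1.69091 = 1.65490 ≈ 1.6549 bits

These are NOT equal (difference: 0.7349 bits). KL divergence is asymmetric: D_KL(P||Q) ≠ D_KL(Q||P) in general.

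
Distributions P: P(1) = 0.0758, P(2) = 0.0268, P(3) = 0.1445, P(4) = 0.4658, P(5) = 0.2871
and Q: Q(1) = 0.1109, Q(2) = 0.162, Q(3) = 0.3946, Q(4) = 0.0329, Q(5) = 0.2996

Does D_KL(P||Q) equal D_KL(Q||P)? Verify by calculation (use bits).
D_KL(P||Q) = 1.4428 bits, D_KL(Q||P) = 0.9459 bits. No — D_KL(P||Q) ≠ D_KL(Q||P) for this pair.

D_KL(P||Q) = Σ P(x) log₂(P(x)/Q(x))

Computing term by term:
  P(1)·log₂(P(1)/Q(1)) = 0.0758·log₂(0.0758/0.1109) = -0.04161
  P(2)·log₂(P(2)/Q(2)) = 0.0268·log₂(0.0268/0.162) = -0.06956
  P(3)·log₂(P(3)/Q(3)) = 0.1445·log₂(0.1445/0.3946) = -0.20943
  P(4)·log₂(P(4)/Q(4)) = 0.4658·log₂(0.4658/0.0329) = 1.78101
  P(5)·log₂(P(5)/Q(5)) = 0.2871·log₂(0.2871/0.2996) = -0.01765

D_KL(P||Q) = -0.04161 - 0.06956 - 0.20943 + 1.78101 - 0.01765 = 1.44276 ≈ 1.4428 bits

D_KL(Q||P) = Σ Q(x) log₂(Q(x)/P(x))

Computing term by term:
  Q(1)·log₂(Q(1)/P(1)) = 0.1109·log₂(0.1109/0.0758) = 0.06088
  Q(2)·log₂(Q(2)/P(2)) = 0.162·log₂(0.162/0.0268) = 0.42050
  Q(3)·log₂(Q(3)/P(3)) = 0.3946·log₂(0.3946/0.1445) = 0.57190
  Q(4)·log₂(Q(4)/P(4)) = 0.0329·log₂(0.0329/0.4658) = -0.12579
  Q(5)·log₂(Q(5)/P(5)) = 0.2996·log₂(0.2996/0.2871) = 0.01842

D_KL(Q||P) = 0.06088 + 0.42050 + 0.57190 - 0.12579 + 0.01842 = 0.94591 ≈ 0.9459 bits

These are NOT equal (difference: 0.4969 bits). KL divergence is asymmetric: D_KL(P||Q) ≠ D_KL(Q||P) in general.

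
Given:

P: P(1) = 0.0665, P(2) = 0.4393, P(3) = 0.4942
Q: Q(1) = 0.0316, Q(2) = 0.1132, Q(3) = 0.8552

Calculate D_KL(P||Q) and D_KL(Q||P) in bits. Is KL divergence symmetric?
D_KL(P||Q) = 0.5398 bits, D_KL(Q||P) = 0.4212 bits. No, KL divergence is not symmetric.

D_KL(P||Q) = Σ P(x) log₂(P(x)/Q(x))

Computing term by term:
  P(1)·log₂(P(1)/Q(1)) = 0.0665·log₂(0.0665/0.0316) = 0.07138
  P(2)·log₂(P(2)/Q(2)) = 0.4393·log₂(0.4393/0.1132) = 0.85942
  P(3)·log₂(P(3)/Q(3)) = 0.4942·log₂(0.4942/0.8552) = -0.39099

D_KL(P||Q) = 0.07138 + 0.85942 - 0.39099 = 0.53981 ≈ 0.5398 bits

D_KL(Q||P) = Σ Q(x) log₂(Q(x)/P(x))

Computing term by term:
  Q(1)·log₂(Q(1)/P(1)) = 0.0316·log₂(0.0316/0.0665) = -0.03392
  Q(2)·log₂(Q(2)/P(2)) = 0.1132·log₂(0.1132/0.4393) = -0.22146
  Q(3)·log₂(Q(3)/P(3)) = 0.8552·log₂(0.8552/0.4942) = 0.67661

D_KL(Q||P) = -0.03392 - 0.22146 + 0.67661 = 0.42123 ≈ 0.4212 bits

These are NOT equal (difference: 0.1186 bits). KL divergence is asymmetric: D_KL(P||Q) ≠ D_KL(Q||P) in general.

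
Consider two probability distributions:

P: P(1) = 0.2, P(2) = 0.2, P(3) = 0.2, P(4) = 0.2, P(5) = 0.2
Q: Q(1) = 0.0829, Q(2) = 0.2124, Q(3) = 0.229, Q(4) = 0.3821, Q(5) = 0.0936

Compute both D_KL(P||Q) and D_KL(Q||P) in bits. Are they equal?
D_KL(P||Q) = 0.2300 bits, D_KL(Q||P) = 0.2122 bits. No, they are not equal.

D_KL(P||Q) = Σ P(x) log₂(P(x)/Q(x))

Computing term by term:
  P(1)·log₂(P(1)/Q(1)) = 0.2·log₂(0.2/0.0829) = 0.25411
  P(2)·log₂(P(2)/Q(2)) = 0.2·log₂(0.2/0.2124) = -0.01736
  P(3)·log₂(P(3)/Q(3)) = 0.2·log₂(0.2/0.229) = -0.03907
  P(4)·log₂(P(4)/Q(4)) = 0.2·log₂(0.2/0.3821) = -0.18679
  P(5)·log₂(P(5)/Q(5)) = 0.2·log₂(0.2/0.0936) = 0.21908

D_KL(P||Q) = 0.25411 - 0.01736 - 0.03907 - 0.18679 + 0.21908 = 0.22997 ≈ 0.2300 bits

D_KL(Q||P) = Σ Q(x) log₂(Q(x)/P(x))

Computing term by term:
  Q(1)·log₂(Q(1)/P(1)) = 0.0829·log₂(0.0829/0.2) = -0.10533
  Q(2)·log₂(Q(2)/P(2)) = 0.2124·log₂(0.2124/0.2) = 0.01843
  Q(3)·log₂(Q(3)/P(3)) = 0.229·log₂(0.229/0.2) = 0.04473
  Q(4)·log₂(Q(4)/P(4)) = 0.3821·log₂(0.3821/0.2) = 0.35686
  Q(5)·log₂(Q(5)/P(5)) = 0.0936·log₂(0.0936/0.2) = -0.10253

D_KL(Q||P) = -0.10533 + 0.01843 + 0.04473 + 0.35686 - 0.10253 = 0.21216 ≈ 0.2122 bits

These are NOT equal (difference: 0.0178 bits). KL divergence is asymmetric: D_KL(P||Q) ≠ D_KL(Q||P) in general.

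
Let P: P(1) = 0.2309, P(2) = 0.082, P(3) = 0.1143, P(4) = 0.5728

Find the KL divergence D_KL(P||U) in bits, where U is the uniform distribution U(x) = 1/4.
0.3977 bits

U(i) = 1/4 for all i

D_KL(P||U) = Σ P(x) log₂(P(x) / (1/4))
           = Σ P(x) log₂(P(x)) + log₂(4)
           = log₂(4) - H(P)

H(P) = -Σ P(x) log₂(P(x)):
  -P(1)·log₂(P(1)) = -(0.2309)·log₂(0.2309) = 0.48827
  -P(2)·log₂(P(2)) = -(0.082)·log₂(0.082) = 0.29588
  -P(3)·log₂(P(3)) = -(0.1143)·log₂(0.1143) = 0.35766
  -P(4)·log₂(P(4)) = -(0.5728)·log₂(0.5728) = 0.46047
H(P) = 0.48827 + 0.29588 + 0.35766 + 0.46047 = 1.60228 bits

log₂(4) = 2.00000 bits

D_KL(P||U) = 2.00000 - 1.60228 = 0.39772 ≈ 0.3977 bits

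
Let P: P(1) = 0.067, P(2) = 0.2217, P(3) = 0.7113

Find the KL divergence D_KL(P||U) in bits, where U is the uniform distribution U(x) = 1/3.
0.4923 bits

U(i) = 1/3 for all i

D_KL(P||U) = Σ P(x) log₂(P(x) / (1/3))
           = Σ P(x) log₂(P(x)) + log₂(3)
           = log₂(3) - H(P)

H(P) = -Σ P(x) log₂(P(x)):
  -P(1)·log₂(P(1)) = -(0.067)·log₂(0.067) = 0.26128
  -P(2)·log₂(P(2)) = -(0.2217)·log₂(0.2217) = 0.48182
  -P(3)·log₂(P(3)) = -(0.7113)·log₂(0.7113) = 0.34958
H(P) = 0.26128 + 0.48182 + 0.34958 = 1.09268 bits

log₂(3) = 1.58496 bits

D_KL(P||U) = 1.58496 - 1.09268 = 0.49228 ≈ 0.4923 bits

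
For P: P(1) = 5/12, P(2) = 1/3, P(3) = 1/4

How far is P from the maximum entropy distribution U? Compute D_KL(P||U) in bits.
0.0304 bits

U(i) = 1/3 for all i

D_KL(P||U) = Σ P(x) log₂(P(x) / (1/3))
           = Σ P(x) log₂(P(x)) + log₂(3)
           = log₂(3) - H(P)

H(P) = -Σ P(x) log₂(P(x)):
  -P(1)·log₂(P(1)) = -(5/12)·log₂(5/12) = 0.52626
  -P(2)·log₂(P(2)) = -(1/3)·log₂(1/3) = 0.52832
  -P(3)·log₂(P(3)) = -(1/4)·log₂(1/4) = 0.50000
H(P) = 0.52626 + 0.52832 + 0.50000 = 1.55458 bits

log₂(3) = 1.58496 bits

D_KL(P||U) = 1.58496 - 1.55458 = 0.03038 ≈ 0.0304 bits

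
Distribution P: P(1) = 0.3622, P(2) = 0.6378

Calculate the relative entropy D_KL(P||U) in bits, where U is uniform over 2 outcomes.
0.0555 bits

U(i) = 1/2 for all i

D_KL(P||U) = Σ P(x) log₂(P(x) / (1/2))
           = Σ P(x) log₂(P(x)) + log₂(2)
           = log₂(2) - H(P)

H(P) = -Σ P(x) log₂(P(x)):
  -P(1)·log₂(P(1)) = -(0.3622)·log₂(0.3622) = 0.53067
  -P(2)·log₂(P(2)) = -(0.6378)·log₂(0.6378) = 0.41382
H(P) = 0.53067 + 0.41382 = 0.94449 bits

log₂(2) = 1.00000 bits

D_KL(P||U) = 1.00000 - 0.94449 = 0.05551 ≈ 0.0555 bits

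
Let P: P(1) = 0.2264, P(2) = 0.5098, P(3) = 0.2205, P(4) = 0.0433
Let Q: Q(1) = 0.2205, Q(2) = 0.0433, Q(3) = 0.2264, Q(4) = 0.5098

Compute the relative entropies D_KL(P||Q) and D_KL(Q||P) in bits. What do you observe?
D_KL(P||Q) = 1.6598 bits, D_KL(Q||P) = 1.6598 bits. The two directions give the same value here, because Q is a self-inverse relabeling of P; in general KL divergence is asymmetric.

D_KL(P||Q) = Σ P(x) log₂(P(x)/Q(x))

Computing term by term:
  P(1)·log₂(P(1)/Q(1)) = 0.2264·log₂(0.2264/0.2205) = 0.00862
  P(2)·log₂(P(2)/Q(2)) = 0.5098·log₂(0.5098/0.0433) = 1.81361
  P(3)·log₂(P(3)/Q(3)) = 0.2205·log₂(0.2205/0.2264) = -0.00840
  P(4)·log₂(P(4)/Q(4)) = 0.0433·log₂(0.0433/0.5098) = -0.15404

D_KL(P||Q) = 0.00862 + 1.81361 - 0.00840 - 0.15404 = 1.65979 ≈ 1.6598 bits

D_KL(Q||P) = Σ Q(x) log₂(Q(x)/P(x))

Computing term by term:
  Q(1)·log₂(Q(1)/P(1)) = 0.2205·log₂(0.2205/0.2264) = -0.00840
  Q(2)·log₂(Q(2)/P(2)) = 0.0433·log₂(0.0433/0.5098) = -0.15404
  Q(3)·log₂(Q(3)/P(3)) = 0.2264·log₂(0.2264/0.2205) = 0.00862
  Q(4)·log₂(Q(4)/P(4)) = 0.5098·log₂(0.5098/0.0433) = 1.81361

D_KL(Q||P) = -0.00840 - 0.15404 + 0.00862 + 1.81361 = 1.65979 ≈ 1.6598 bits

These ARE equal here. Q is P with outcomes relabeled (Q(1) = P(3), Q(2) = P(4), Q(3) = P(1), Q(4) = P(2)) by a relabeling that is its own inverse, so the two sums contain exactly the same terms in a different order. This is a special case — KL divergence is not symmetric in general: D_KL(P||Q) ≠ D_KL(Q||P) for most P, Q.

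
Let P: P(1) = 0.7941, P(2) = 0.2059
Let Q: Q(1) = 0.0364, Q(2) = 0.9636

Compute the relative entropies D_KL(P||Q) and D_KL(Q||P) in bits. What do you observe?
D_KL(P||Q) = 3.0732 bits, D_KL(Q||P) = 1.9836 bits. The two directions give different values (D_KL(P||Q) exceeds D_KL(Q||P) by 1.0896 bits): KL divergence is asymmetric.

D_KL(P||Q) = Σ P(x) log₂(P(x)/Q(x))

Computing term by term:
  P(1)·log₂(P(1)/Q(1)) = 0.7941·log₂(0.7941/0.0364) = 3.53161
  P(2)·log₂(P(2)/Q(2)) = 0.2059·log₂(0.2059/0.9636) = -0.45843

D_KL(P||Q) = 3.53161 - 0.45843 = 3.07318 ≈ 3.0732 bits

D_KL(Q||P) = Σ Q(x) log₂(Q(x)/P(x))

Computing term by term:
  Q(1)·log₂(Q(1)/P(1)) = 0.0364·log₂(0.0364/0.7941) = -0.16188
  Q(2)·log₂(Q(2)/P(2)) = 0.9636·log₂(0.9636/0.2059) = 2.14545

D_KL(Q||P) = -0.16188 + 2.14545 = 1.98357 ≈ 1.9836 bits

These are NOT equal (difference: 1.0896 bits). KL divergence is asymmetric: D_KL(P||Q) ≠ D_KL(Q||P) in general.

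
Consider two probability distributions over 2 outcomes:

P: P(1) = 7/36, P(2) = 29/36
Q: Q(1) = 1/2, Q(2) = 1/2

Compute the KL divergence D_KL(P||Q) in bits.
0.2893 bits

D_KL(P||Q) = Σ P(x) log₂(P(x)/Q(x))

Computing term by term:
  P(1)·log₂(P(1)/Q(1)) = (7/36)·log₂((7/36)/(1/2)) = -0.26494
  P(2)·log₂(P(2)/Q(2)) = (29/36)·log₂((29/36)/(1/2)) = 0.55427

D_KL(P||Q) = -0.26494 + 0.55427 = 0.28933 ≈ 0.2893 bits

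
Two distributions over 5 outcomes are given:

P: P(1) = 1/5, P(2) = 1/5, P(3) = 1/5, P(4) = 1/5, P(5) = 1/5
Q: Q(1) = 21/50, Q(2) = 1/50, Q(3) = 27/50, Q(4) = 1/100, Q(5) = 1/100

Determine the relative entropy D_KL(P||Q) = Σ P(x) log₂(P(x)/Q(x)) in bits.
1.8925 bits

D_KL(P||Q) = Σ P(x) log₂(P(x)/Q(x))

Computing term by term:
  P(1)·log₂(P(1)/Q(1)) = (1/5)·log₂((1/5)/(21/50)) = -0.21408
  P(2)·log₂(P(2)/Q(2)) = (1/5)·log₂((1/5)/(1/50)) = 0.66439
  P(3)·log₂(P(3)/Q(3)) = (1/5)·log₂((1/5)/(27/50)) = -0.28659
  P(4)·log₂(P(4)/Q(4)) = (1/5)·log₂((1/5)/(1/100)) = 0.86439
  P(5)·log₂(P(5)/Q(5)) = (1/5)·log₂((1/5)/(1/100)) = 0.86439

D_KL(P||Q) = -0.21408 + 0.66439 - 0.28659 + 0.86439 + 0.86439 = 1.89250 ≈ 1.8925 bits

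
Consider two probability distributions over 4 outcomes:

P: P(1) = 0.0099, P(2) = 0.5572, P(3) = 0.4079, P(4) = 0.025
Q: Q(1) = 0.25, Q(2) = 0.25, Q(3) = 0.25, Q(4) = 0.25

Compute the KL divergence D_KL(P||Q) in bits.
0.8032 bits

D_KL(P||Q) = Σ P(x) log₂(P(x)/Q(x))

Computing term by term:
  P(1)·log₂(P(1)/Q(1)) = 0.0099·log₂(0.0099/0.25) = -0.04612
  P(2)·log₂(P(2)/Q(2)) = 0.5572·log₂(0.5572/0.25) = 0.64427
  P(3)·log₂(P(3)/Q(3)) = 0.4079·log₂(0.4079/0.25) = 0.28809
  P(4)·log₂(P(4)/Q(4)) = 0.025·log₂(0.025/0.25) = -0.08305

D_KL(P||Q) = -0.04612 + 0.64427 + 0.28809 - 0.08305 = 0.80319 ≈ 0.8032 bits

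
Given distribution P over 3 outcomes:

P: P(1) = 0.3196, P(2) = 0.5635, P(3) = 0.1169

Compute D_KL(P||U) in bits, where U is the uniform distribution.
0.2307 bits

U(i) = 1/3 for all i

D_KL(P||U) = Σ P(x) log₂(P(x) / (1/3))
           = Σ P(x) log₂(P(x)) + log₂(3)
           = log₂(3) - H(P)

H(P) = -Σ P(x) log₂(P(x)):
  -P(1)·log₂(P(1)) = -(0.3196)·log₂(0.3196) = 0.52595
  -P(2)·log₂(P(2)) = -(0.5635)·log₂(0.5635) = 0.46630
  -P(3)·log₂(P(3)) = -(0.1169)·log₂(0.1169) = 0.36200
H(P) = 0.52595 + 0.46630 + 0.36200 = 1.35425 bits

log₂(3) = 1.58496 bits

D_KL(P||U) = 1.58496 - 1.35425 = 0.23071 ≈ 0.2307 bits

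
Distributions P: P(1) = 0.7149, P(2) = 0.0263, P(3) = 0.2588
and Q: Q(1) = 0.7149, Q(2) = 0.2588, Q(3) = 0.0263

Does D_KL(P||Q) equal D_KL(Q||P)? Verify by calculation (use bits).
D_KL(P||Q) = 0.7669 bits, D_KL(Q||P) = 0.7669 bits. Yes — for this pair D_KL(P||Q) = D_KL(Q||P).

D_KL(P||Q) = Σ P(x) log₂(P(x)/Q(x))

Computing term by term:
  P(1)·log₂(P(1)/Q(1)) = 0.7149·log₂(0.7149/0.7149) = 0.00000
  P(2)·log₂(P(2)/Q(2)) = 0.0263·log₂(0.0263/0.2588) = -0.08676
  P(3)·log₂(P(3)/Q(3)) = 0.2588·log₂(0.2588/0.0263) = 0.85370

D_KL(P||Q) = 0.00000 - 0.08676 + 0.85370 = 0.76694 ≈ 0.7669 bits

D_KL(Q||P) = Σ Q(x) log₂(Q(x)/P(x))

Computing term by term:
  Q(1)·log₂(Q(1)/P(1)) = 0.7149·log₂(0.7149/0.7149) = 0.00000
  Q(2)·log₂(Q(2)/P(2)) = 0.2588·log₂(0.2588/0.0263) = 0.85370
  Q(3)·log₂(Q(3)/P(3)) = 0.0263·log₂(0.0263/0.2588) = -0.08676

D_KL(Q||P) = 0.00000 + 0.85370 - 0.08676 = 0.76694 ≈ 0.7669 bits

These ARE equal here. Q is P with outcomes relabeled (Q(2) = P(3), Q(3) = P(2)) by a relabeling that is its own inverse, so the two sums contain exactly the same terms in a different order. This is a special case — KL divergence is not symmetric in general: D_KL(P||Q) ≠ D_KL(Q||P) for most P, Q.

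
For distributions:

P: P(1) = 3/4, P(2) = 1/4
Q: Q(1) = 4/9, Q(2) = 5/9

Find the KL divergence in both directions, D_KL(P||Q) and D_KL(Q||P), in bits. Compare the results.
D_KL(P||Q) = 0.2782 bits, D_KL(Q||P) = 0.3045 bits. D_KL(Q||P) is larger than D_KL(P||Q) by 0.0263 bits; the two directions differ.

D_KL(P||Q) = Σ P(x) log₂(P(x)/Q(x))

Computing term by term:
  P(1)·log₂(P(1)/Q(1)) = (3/4)·log₂((3/4)/(4/9)) = 0.56617
  P(2)·log₂(P(2)/Q(2)) = (1/4)·log₂((1/4)/(5/9)) = -0.28800

D_KL(P||Q) = 0.56617 - 0.28800 = 0.27817 ≈ 0.2782 bits

D_KL(Q||P) = Σ Q(x) log₂(Q(x)/P(x))

Computing term by term:
  Q(1)·log₂(Q(1)/P(1)) = (4/9)·log₂((4/9)/(3/4)) = -0.33551
  Q(2)·log₂(Q(2)/P(2)) = (5/9)·log₂((5/9)/(1/4)) = 0.64000

D_KL(Q||P) = -0.33551 + 0.64000 = 0.30449 ≈ 0.3045 bits

These are NOT equal (difference: 0.0263 bits). KL divergence is asymmetric: D_KL(P||Q) ≠ D_KL(Q||P) in general.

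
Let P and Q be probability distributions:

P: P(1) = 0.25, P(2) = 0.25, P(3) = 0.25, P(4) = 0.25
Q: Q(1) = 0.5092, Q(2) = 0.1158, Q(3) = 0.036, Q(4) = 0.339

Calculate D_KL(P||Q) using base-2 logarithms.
0.6101 bits

D_KL(P||Q) = Σ P(x) log₂(P(x)/Q(x))

Computing term by term:
  P(1)·log₂(P(1)/Q(1)) = 0.25·log₂(0.25/0.5092) = -0.25658
  P(2)·log₂(P(2)/Q(2)) = 0.25·log₂(0.25/0.1158) = 0.27757
  P(3)·log₂(P(3)/Q(3)) = 0.25·log₂(0.25/0.036) = 0.69896
  P(4)·log₂(P(4)/Q(4)) = 0.25·log₂(0.25/0.339) = -0.10984

D_KL(P||Q) = -0.25658 + 0.27757 + 0.69896 - 0.10984 = 0.61011 ≈ 0.6101 bits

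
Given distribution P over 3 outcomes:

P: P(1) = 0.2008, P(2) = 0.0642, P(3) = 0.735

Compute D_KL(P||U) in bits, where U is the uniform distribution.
0.5391 bits

U(i) = 1/3 for all i

D_KL(P||U) = Σ P(x) log₂(P(x) / (1/3))
           = Σ P(x) log₂(P(x)) + log₂(3)
           = log₂(3) - H(P)

H(P) = -Σ P(x) log₂(P(x)):
  -P(1)·log₂(P(1)) = -(0.2008)·log₂(0.2008) = 0.46509
  -P(2)·log₂(P(2)) = -(0.0642)·log₂(0.0642) = 0.25431
  -P(3)·log₂(P(3)) = -(0.735)·log₂(0.735) = 0.32648
H(P) = 0.46509 + 0.25431 + 0.32648 = 1.04588 bits

log₂(3) = 1.58496 bits

D_KL(P||U) = 1.58496 - 1.04588 = 0.53908 ≈ 0.5391 bits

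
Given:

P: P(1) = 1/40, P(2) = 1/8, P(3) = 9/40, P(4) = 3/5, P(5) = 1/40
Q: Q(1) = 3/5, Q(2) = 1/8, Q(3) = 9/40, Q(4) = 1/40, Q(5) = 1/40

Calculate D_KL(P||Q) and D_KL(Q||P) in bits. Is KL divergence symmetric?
D_KL(P||Q) = 2.6364 bits, D_KL(Q||P) = 2.6364 bits. The two values coincide for this particular pair, but no — KL divergence is not symmetric in general.

D_KL(P||Q) = Σ P(x) log₂(P(x)/Q(x))

Computing term by term:
  P(1)·log₂(P(1)/Q(1)) = (1/40)·log₂((1/40)/(3/5)) = -0.11462
  P(2)·log₂(P(2)/Q(2)) = (1/8)·log₂((1/8)/(1/8)) = 0.00000
  P(3)·log₂(P(3)/Q(3)) = (9/40)·log₂((9/40)/(9/40)) = 0.00000
  P(4)·log₂(P(4)/Q(4)) = (3/5)·log₂((3/5)/(1/40)) = 2.75098
  P(5)·log₂(P(5)/Q(5)) = (1/40)·log₂((1/40)/(1/40)) = 0.00000

D_KL(P||Q) = -0.11462 + 0.00000 + 0.00000 + 2.75098 + 0.00000 = 2.63636 ≈ 2.6364 bits

D_KL(Q||P) = Σ Q(x) log₂(Q(x)/P(x))

Computing term by term:
  Q(1)·log₂(Q(1)/P(1)) = (3/5)·log₂((3/5)/(1/40)) = 2.75098
  Q(2)·log₂(Q(2)/P(2)) = (1/8)·log₂((1/8)/(1/8)) = 0.00000
  Q(3)·log₂(Q(3)/P(3)) = (9/40)·log₂((9/40)/(9/40)) = 0.00000
  Q(4)·log₂(Q(4)/P(4)) = (1/40)·log₂((1/40)/(3/5)) = -0.11462
  Q(5)·log₂(Q(5)/P(5)) = (1/40)·log₂((1/40)/(1/40)) = 0.00000

D_KL(Q||P) = 2.75098 + 0.00000 + 0.00000 - 0.11462 + 0.00000 = 2.63636 ≈ 2.6364 bits

These ARE equal here. Q is P with outcomes relabeled (Q(1) = P(4), Q(4) = P(1)) by a relabeling that is its own inverse, so the two sums contain exactly the same terms in a different order. This is a special case — KL divergence is not symmetric in general: D_KL(P||Q) ≠ D_KL(Q||P) for most P, Q.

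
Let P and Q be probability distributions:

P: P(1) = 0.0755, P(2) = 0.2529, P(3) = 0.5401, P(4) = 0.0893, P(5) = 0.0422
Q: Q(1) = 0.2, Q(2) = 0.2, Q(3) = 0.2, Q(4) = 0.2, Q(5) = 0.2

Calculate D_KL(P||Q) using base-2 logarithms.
0.5550 bits

D_KL(P||Q) = Σ P(x) log₂(P(x)/Q(x))

Computing term by term:
  P(1)·log₂(P(1)/Q(1)) = 0.0755·log₂(0.0755/0.2) = -0.10611
  P(2)·log₂(P(2)/Q(2)) = 0.2529·log₂(0.2529/0.2) = 0.08562
  P(3)·log₂(P(3)/Q(3)) = 0.5401·log₂(0.5401/0.2) = 0.77409
  P(4)·log₂(P(4)/Q(4)) = 0.0893·log₂(0.0893/0.2) = -0.10388
  P(5)·log₂(P(5)/Q(5)) = 0.0422·log₂(0.0422/0.2) = -0.09473

D_KL(P||Q) = -0.10611 + 0.08562 + 0.77409 - 0.10388 - 0.09473 = 0.55499 ≈ 0.5550 bits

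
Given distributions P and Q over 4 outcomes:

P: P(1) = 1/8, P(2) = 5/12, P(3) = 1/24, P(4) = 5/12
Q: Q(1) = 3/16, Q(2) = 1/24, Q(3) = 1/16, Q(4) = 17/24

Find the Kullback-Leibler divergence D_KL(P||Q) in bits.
0.9677 bits

D_KL(P||Q) = Σ P(x) log₂(P(x)/Q(x))

Computing term by term:
  P(1)·log₂(P(1)/Q(1)) = (1/8)·log₂((1/8)/(3/16)) = -0.07312
  P(2)·log₂(P(2)/Q(2)) = (5/12)·log₂((5/12)/(1/24)) = 1.38414
  P(3)·log₂(P(3)/Q(3)) = (1/24)·log₂((1/24)/(1/16)) = -0.02437
  P(4)·log₂(P(4)/Q(4)) = (5/12)·log₂((5/12)/(17/24)) = -0.31897

D_KL(P||Q) = -0.07312 + 1.38414 - 0.02437 - 0.31897 = 0.96768 ≈ 0.9677 bits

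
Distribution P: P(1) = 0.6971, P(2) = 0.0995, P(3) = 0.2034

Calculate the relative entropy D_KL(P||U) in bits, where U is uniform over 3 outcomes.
0.4235 bits

U(i) = 1/3 for all i

D_KL(P||U) = Σ P(x) log₂(P(x) / (1/3))
           = Σ P(x) log₂(P(x)) + log₂(3)
           = log₂(3) - H(P)

H(P) = -Σ P(x) log₂(P(x)):
  -P(1)·log₂(P(1)) = -(0.6971)·log₂(0.6971) = 0.36288
  -P(2)·log₂(P(2)) = -(0.0995)·log₂(0.0995) = 0.33125
  -P(3)·log₂(P(3)) = -(0.2034)·log₂(0.2034) = 0.46733
H(P) = 0.36288 + 0.33125 + 0.46733 = 1.16146 bits

log₂(3) = 1.58496 bits

D_KL(P||U) = 1.58496 - 1.16146 = 0.42350 ≈ 0.4235 bits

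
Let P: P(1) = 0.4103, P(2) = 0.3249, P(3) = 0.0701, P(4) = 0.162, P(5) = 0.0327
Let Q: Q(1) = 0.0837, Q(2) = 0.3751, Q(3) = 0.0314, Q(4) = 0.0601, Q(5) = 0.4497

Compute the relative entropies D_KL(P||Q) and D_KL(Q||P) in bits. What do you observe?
D_KL(P||Q) = 1.0629 bits, D_KL(Q||P) = 1.4640 bits. The two directions give different values (D_KL(Q||P) exceeds D_KL(P||Q) by 0.4011 bits): KL divergence is asymmetric.

D_KL(P||Q) = Σ P(x) log₂(P(x)/Q(x))

Computing term by term:
  P(1)·log₂(P(1)/Q(1)) = 0.4103·log₂(0.4103/0.0837) = 0.94097
  P(2)·log₂(P(2)/Q(2)) = 0.3249·log₂(0.3249/0.3751) = -0.06735
  P(3)·log₂(P(3)/Q(3)) = 0.0701·log₂(0.0701/0.0314) = 0.08122
  P(4)·log₂(P(4)/Q(4)) = 0.162·log₂(0.162/0.0601) = 0.23175
  P(5)·log₂(P(5)/Q(5)) = 0.0327·log₂(0.0327/0.4497) = -0.12366

D_KL(P||Q) = 0.94097 - 0.06735 + 0.08122 + 0.23175 - 0.12366 = 1.06293 ≈ 1.0629 bits

D_KL(Q||P) = Σ Q(x) log₂(Q(x)/P(x))

Computing term by term:
  Q(1)·log₂(Q(1)/P(1)) = 0.0837·log₂(0.0837/0.4103) = -0.19196
  Q(2)·log₂(Q(2)/P(2)) = 0.3751·log₂(0.3751/0.3249) = 0.07775
  Q(3)·log₂(Q(3)/P(3)) = 0.0314·log₂(0.0314/0.0701) = -0.03638
  Q(4)·log₂(Q(4)/P(4)) = 0.0601·log₂(0.0601/0.162) = -0.08598
  Q(5)·log₂(Q(5)/P(5)) = 0.4497·log₂(0.4497/0.0327) = 1.70059

D_KL(Q||P) = -0.19196 + 0.07775 - 0.03638 - 0.08598 + 1.70059 = 1.46402 ≈ 1.4640 bits

These are NOT equal (difference: 0.4011 bits). KL divergence is asymmetric: D_KL(P||Q) ≠ D_KL(Q||P) in general.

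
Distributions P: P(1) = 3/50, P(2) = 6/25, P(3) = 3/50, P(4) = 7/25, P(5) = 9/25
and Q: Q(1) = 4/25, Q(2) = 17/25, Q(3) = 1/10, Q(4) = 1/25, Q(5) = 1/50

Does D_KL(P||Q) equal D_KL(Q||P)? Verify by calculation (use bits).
D_KL(P||Q) = 1.7975 bits, D_KL(Q||P) = 1.1261 bits. No — D_KL(P||Q) ≠ D_KL(Q||P) for this pair.

D_KL(P||Q) = Σ P(x) log₂(P(x)/Q(x))

Computing term by term:
  P(1)·log₂(P(1)/Q(1)) = (3/50)·log₂((3/50)/(4/25)) = -0.08490
  P(2)·log₂(P(2)/Q(2)) = (6/25)·log₂((6/25)/(17/25)) = -0.36060
  P(3)·log₂(P(3)/Q(3)) = (3/50)·log₂((3/50)/(1/10)) = -0.04422
  P(4)·log₂(P(4)/Q(4)) = (7/25)·log₂((7/25)/(1/25)) = 0.78606
  P(5)·log₂(P(5)/Q(5)) = (9/25)·log₂((9/25)/(1/50)) = 1.50117

D_KL(P||Q) = -0.08490 - 0.36060 - 0.04422 + 0.78606 + 1.50117 = 1.79751 ≈ 1.7975 bits

D_KL(Q||P) = Σ Q(x) log₂(Q(x)/P(x))

Computing term by term:
  Q(1)·log₂(Q(1)/P(1)) = (4/25)·log₂((4/25)/(3/50)) = 0.22641
  Q(2)·log₂(Q(2)/P(2)) = (17/25)·log₂((17/25)/(6/25)) = 1.02170
  Q(3)·log₂(Q(3)/P(3)) = (1/10)·log₂((1/10)/(3/50)) = 0.07370
  Q(4)·log₂(Q(4)/P(4)) = (1/25)·log₂((1/25)/(7/25)) = -0.11229
  Q(5)·log₂(Q(5)/P(5)) = (1/50)·log₂((1/50)/(9/25)) = -0.08340

D_KL(Q||P) = 0.22641 + 1.02170 + 0.07370 - 0.11229 - 0.08340 = 1.12612 ≈ 1.1261 bits

These are NOT equal (difference: 0.6714 bits). KL divergence is asymmetric: D_KL(P||Q) ≠ D_KL(Q||P) in general.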